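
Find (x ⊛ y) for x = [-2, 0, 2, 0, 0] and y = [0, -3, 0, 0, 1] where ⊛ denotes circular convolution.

(x ⊛ y)[n] = Σ(m=0 to 4) x[m] · y[(n-m) mod 5]

Computing each output sample:
(x ⊛ y)[0] = 0
(x ⊛ y)[1] = 8
(x ⊛ y)[2] = 0
(x ⊛ y)[3] = -6
(x ⊛ y)[4] = -2

x ⊛ y = [0, 8, 0, -6, -2]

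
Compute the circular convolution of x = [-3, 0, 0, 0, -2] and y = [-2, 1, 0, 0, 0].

(x ⊛ y)[n] = Σ(m=0 to 4) x[m] · y[(n-m) mod 5]

Computing each output sample:
(x ⊛ y)[0] = 4
(x ⊛ y)[1] = -3
(x ⊛ y)[2] = 0
(x ⊛ y)[3] = 0
(x ⊛ y)[4] = 4

x ⊛ y = [4, -3, 0, 0, 4]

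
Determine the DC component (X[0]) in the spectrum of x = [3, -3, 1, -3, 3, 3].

X[0] = Σ(n=0 to 5) x[n] · ω_6^0 = Σ x[n]
= (3) + (-3) + (1) + (-3) + (3) + (3)

X[0] = 4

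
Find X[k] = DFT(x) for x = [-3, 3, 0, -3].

X[k] = Σ(n=0 to 3) x[n] · ω_4^(nk)
where ω_4 = e^(-2πi/4)

Computing each X[k]:
X[0] = -3
X[1] = -3-6i
X[2] = -3
X[3] = -3+6i

X = [-3, -3-6i, -3, -3+6i]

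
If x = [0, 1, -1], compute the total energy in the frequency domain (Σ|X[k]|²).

Parseval: Σ|x[n]|² = (1/N)Σ|X[k]|², so Σ|X[k]|² = N·Σ|x[n]|² = 3·2.0000

Σ|X[k]|² = N·Σ|x[n]|² = 3·2.0000 = 6.0000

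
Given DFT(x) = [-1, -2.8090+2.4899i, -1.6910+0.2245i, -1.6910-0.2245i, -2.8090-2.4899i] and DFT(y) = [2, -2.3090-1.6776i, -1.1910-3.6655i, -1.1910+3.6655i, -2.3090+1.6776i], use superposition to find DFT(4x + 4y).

By linearity: DFT(4x + 4y) = 4·DFT(x) + 4·DFT(y)
= 4·[-1, -2.8090+2.4899i, -1.6910+0.2245i, -1.6910-0.2245i, -2.8090-2.4899i] + 4·[2, -2.3090-1.6776i, -1.1910-3.6655i, -1.1910+3.6655i, -2.3090+1.6776i]

Computing element-wise:
Z[0] = 4·(-1) + 4·(2) = 4
Z[1] = 4·(-2.8090+2.4899i) + 4·(-2.3090-1.6776i) = -20.4720+3.2492i
Z[2] = 4·(-1.6910+0.2245i) + 4·(-1.1910-3.6655i) = -11.5280-13.7640i
Z[3] = 4·(-1.6910-0.2245i) + 4·(-1.1910+3.6655i) = -11.5280+13.7640i
Z[4] = 4·(-2.8090-2.4899i) + 4·(-2.3090+1.6776i) = -20.4720-3.2492i

DFT(4x + 4y) = 4·X + 4·Y = [4, -20.4720+3.2492i, -11.5280-13.7640i, -11.5280+13.7640i, -20.4720-3.2492i]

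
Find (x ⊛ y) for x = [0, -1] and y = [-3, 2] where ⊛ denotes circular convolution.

(x ⊛ y)[n] = Σ(m=0 to 1) x[m] · y[(n-m) mod 2]

Computing each output sample:
(x ⊛ y)[0] = -2
(x ⊛ y)[1] = 3

x ⊛ y = [-2, 3]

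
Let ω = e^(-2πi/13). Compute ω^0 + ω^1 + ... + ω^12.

Sum of all nth roots of unity equals 0 for n > 1 (geometric series with r ≠ 1).

0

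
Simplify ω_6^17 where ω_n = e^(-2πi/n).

Since ω_6^6 = 1, powers reduce modulo 6.
17 mod 6 = 5
So ω_6^17 = ω_6^5 = e^(-2πi·5/6)

ω_6^17 = ω_6^5 = 0.5000+0.8660i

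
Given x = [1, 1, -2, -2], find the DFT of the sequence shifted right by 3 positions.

Time shift by 3: X_shifted[k] = ω_4^(3k) · X[k]
Shifted x = [1, -2, -2, 1]

DFT(x[n-3]) = [-2, 3+3i, 0, 3-3i]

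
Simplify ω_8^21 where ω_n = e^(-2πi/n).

Since ω_8^8 = 1, powers reduce modulo 8.
21 mod 8 = 5
So ω_8^21 = ω_8^5 = e^(-2πi·5/8)

ω_8^21 = ω_8^5 = -0.7071+0.7071i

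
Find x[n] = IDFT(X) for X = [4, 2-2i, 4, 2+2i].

x[n] = (1/4) Σ(k=0 to 3) X[k] · e^(2πikn/4)

Computing each x[n]:
x[0] = 3
x[1] = 1
x[2] = 1
x[3] = -1

x = [3, 1, 1, -1]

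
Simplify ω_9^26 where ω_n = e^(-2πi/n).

Since ω_9^9 = 1, powers reduce modulo 9.
26 mod 9 = 8
So ω_9^26 = ω_9^8 = e^(-2πi·8/9)

ω_9^26 = ω_9^8 = 0.7660+0.6428i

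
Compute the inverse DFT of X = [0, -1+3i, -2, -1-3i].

x[n] = (1/4) Σ(k=0 to 3) X[k] · e^(2πikn/4)

Computing each x[n]:
x[0] = -1
x[1] = -1
x[2] = 0
x[3] = 2

x = [-1, -1, 0, 2]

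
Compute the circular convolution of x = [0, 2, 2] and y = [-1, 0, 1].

(x ⊛ y)[n] = Σ(m=0 to 2) x[m] · y[(n-m) mod 3]

Computing each output sample:
(x ⊛ y)[0] = 2
(x ⊛ y)[1] = 0
(x ⊛ y)[2] = -2

x ⊛ y = [2, 0, -2]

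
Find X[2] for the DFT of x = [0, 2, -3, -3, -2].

X[2] = Σ(n=0 to 4) x[n] · ω_5^(2n) where ω_5 = e^(-2πi/5)
= (0)·ω_5^0 + (2)·ω_5^2 + (-3)·ω_5^4 + (-3)·ω_5^6 + (-2)·ω_5^8

X[2] = -1.8541-2.3511i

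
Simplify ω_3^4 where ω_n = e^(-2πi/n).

Since ω_3^3 = 1, powers reduce modulo 3.
4 mod 3 = 1
So ω_3^4 = ω_3^1 = e^(-2πi·1/3)

ω_3^4 = ω_3^1 = -0.5000-0.8660i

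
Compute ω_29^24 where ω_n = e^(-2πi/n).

ω_29^24 = e^(-2πi·24/29)
= cos(-2π·24/29) + i·sin(-2π·24/29)
= cos(-48π/29) + i·sin(-48π/29)

ω_29^24 = cos(-48π/29) + i·sin(-48π/29) = 0.4684+0.8835i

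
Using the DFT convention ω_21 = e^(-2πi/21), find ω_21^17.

ω_21^17 = e^(-2πi·17/21)
= cos(-2π·17/21) + i·sin(-2π·17/21)
= cos(-34π/21) + i·sin(-34π/21)

ω_21^17 = cos(-34π/21) + i·sin(-34π/21) = 0.3653+0.9309i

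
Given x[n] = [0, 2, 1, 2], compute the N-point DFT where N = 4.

X[k] = Σ(n=0 to 3) x[n] · ω_4^(nk)
where ω_4 = e^(-2πi/4)

Computing each X[k]:
X[0] = 5
X[1] = -1
X[2] = -3
X[3] = -1

X = [5, -1, -3, -1]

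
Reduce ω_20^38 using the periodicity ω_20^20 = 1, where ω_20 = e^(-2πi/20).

Since ω_20^20 = 1, powers reduce modulo 20.
38 mod 20 = 18
So ω_20^38 = ω_20^18 = e^(-2πi·18/20)

ω_20^38 = ω_20^18 = 0.8090+0.5878i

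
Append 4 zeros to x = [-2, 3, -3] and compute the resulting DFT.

Original 3-point DFT: [-2, -2.0000-5.1962i, -2.0000+5.1962i]
Zero-padded 7-point DFT provides frequency interpolation.

DFT_7([x, 0, ...]) = [-2, 0.5380+0.5793i, 0.0353-4.2264i, -6.5734-3.6471i, -6.5734+3.6471i, 0.0353+4.2264i, 0.5380-0.5793i]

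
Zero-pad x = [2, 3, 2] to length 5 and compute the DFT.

Original 3-point DFT: [7, -0.5000-0.8660i, -0.5000+0.8660i]
Zero-padded 5-point DFT provides frequency interpolation.

DFT_5([x, 0, ...]) = [7, 1.3090-4.0287i, 0.1910+0.1388i, 0.1910-0.1388i, 1.3090+4.0287i]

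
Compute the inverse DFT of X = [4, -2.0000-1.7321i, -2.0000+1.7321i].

x[n] = (1/3) Σ(k=0 to 2) X[k] · e^(2πikn/3)

Computing each x[n]:
x[0] = 0
x[1] = 3
x[2] = 1

x = [0, 3, 1]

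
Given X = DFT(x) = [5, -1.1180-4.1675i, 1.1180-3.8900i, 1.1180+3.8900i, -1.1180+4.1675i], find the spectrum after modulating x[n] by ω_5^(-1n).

Modulation property: DFT(ω_5^(-1n)·x[n]) = X[(k-1) mod 5], so circularly shift X by 1 positions.

X[k-1] = [-1.1180+4.1675i, 5, -1.1180-4.1675i, 1.1180-3.8900i, 1.1180+3.8900i]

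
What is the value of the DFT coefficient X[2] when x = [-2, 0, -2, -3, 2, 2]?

X[2] = Σ(n=0 to 5) x[n] · ω_6^(2n) where ω_6 = e^(-2πi/6)
= (-2)·ω_6^0 + (0)·ω_6^2 + (-2)·ω_6^4 + (-3)·ω_6^6 + (2)·ω_6^8 + (2)·ω_6^10

X[2] = -6.0000-1.7321i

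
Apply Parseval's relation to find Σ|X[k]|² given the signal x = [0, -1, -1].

Parseval: Σ|x[n]|² = (1/N)Σ|X[k]|², so Σ|X[k]|² = N·Σ|x[n]|² = 3·2.0000

Σ|X[k]|² = N·Σ|x[n]|² = 3·2.0000 = 6.0000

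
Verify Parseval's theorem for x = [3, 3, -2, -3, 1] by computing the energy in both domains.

Time domain:
Σ|x[n]|² = |3|² + |3|² + |-2|² + |-3|² + |1|² = 32.0000

Frequency domain:
(1/5)Σ|X[k]|² = (1/5)(|2|² + |8.2812-2.4899i|² + |-1.7812-0.2245i|² + |-1.7812+0.2245i|² + |8.2812+2.4899i|²) = (1/5)·160.0000 = 32.0000

Both sides agree, confirming Parseval's theorem.

Σ|x[n]|² = (1/N)Σ|X[k]|² = 32.0000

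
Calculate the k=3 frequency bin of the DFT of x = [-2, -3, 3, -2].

X[3] = Σ(n=0 to 3) x[n] · ω_4^(3n) where ω_4 = e^(-2πi/4)
= (-2)·ω_4^0 + (-3)·ω_4^3 + (3)·ω_4^6 + (-2)·ω_4^9

X[3] = -5-1i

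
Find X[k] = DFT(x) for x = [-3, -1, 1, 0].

X[k] = Σ(n=0 to 3) x[n] · ω_4^(nk)
where ω_4 = e^(-2πi/4)

Computing each X[k]:
X[0] = -3
X[1] = -4+1i
X[2] = -1
X[3] = -4-1i

X = [-3, -4+1i, -1, -4-1i]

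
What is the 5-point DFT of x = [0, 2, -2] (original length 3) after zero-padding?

Original 3-point DFT: [0, -3.4641i, 3.4641i]
Zero-padded 5-point DFT provides frequency interpolation.

DFT_5([x, 0, ...]) = [0, 2.2361-0.7265i, -2.2361-3.0777i, -2.2361+3.0777i, 2.2361+0.7265i]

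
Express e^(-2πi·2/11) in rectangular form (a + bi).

ω_11^2 = e^(-2πi·2/11)
= cos(-2π·2/11) + i·sin(-2π·2/11)
= cos(-4π/11) + i·sin(-4π/11)

ω_11^2 = cos(-4π/11) + i·sin(-4π/11) = 0.4154-0.9096i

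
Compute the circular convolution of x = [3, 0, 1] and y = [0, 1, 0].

(x ⊛ y)[n] = Σ(m=0 to 2) x[m] · y[(n-m) mod 3]

Computing each output sample:
(x ⊛ y)[0] = 1
(x ⊛ y)[1] = 3
(x ⊛ y)[2] = 0

x ⊛ y = [1, 3, 0]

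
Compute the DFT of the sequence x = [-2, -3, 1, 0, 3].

X[k] = Σ(n=0 to 4) x[n] · ω_5^(nk)
where ω_5 = e^(-2πi/5)

Computing each X[k]:
X[0] = -1
X[1] = -2.8090+5.1186i
X[2] = -1.6910+4.4778i
X[3] = -1.6910-4.4778i
X[4] = -2.8090-5.1186i

X = [-1, -2.8090+5.1186i, -1.6910+4.4778i, -1.6910-4.4778i, -2.8090-5.1186i]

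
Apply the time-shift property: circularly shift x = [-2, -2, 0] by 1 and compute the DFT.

Time shift by 1: X_shifted[k] = ω_3^(1k) · X[k]
Shifted x = [0, -2, -2]

DFT(x[n-1]) = [-4, 2, 2]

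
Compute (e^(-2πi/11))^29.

Since ω_11^11 = 1, powers reduce modulo 11.
29 mod 11 = 7
So ω_11^29 = ω_11^7 = e^(-2πi·7/11)

ω_11^29 = ω_11^7 = -0.6549+0.7557i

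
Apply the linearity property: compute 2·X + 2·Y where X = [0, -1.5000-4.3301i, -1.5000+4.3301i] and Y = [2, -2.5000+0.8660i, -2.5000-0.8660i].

By linearity: DFT(2x + 2y) = 2·DFT(x) + 2·DFT(y)
= 2·[0, -1.5000-4.3301i, -1.5000+4.3301i] + 2·[2, -2.5000+0.8660i, -2.5000-0.8660i]

Computing element-wise:
Z[0] = 2·(0) + 2·(2) = 4
Z[1] = 2·(-1.5000-4.3301i) + 2·(-2.5000+0.8660i) = -8.0000-6.9282i
Z[2] = 2·(-1.5000+4.3301i) + 2·(-2.5000-0.8660i) = -8.0000+6.9282i

DFT(2x + 2y) = 2·X + 2·Y = [4, -8.0000-6.9282i, -8.0000+6.9282i]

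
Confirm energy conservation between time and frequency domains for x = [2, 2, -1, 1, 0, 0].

Time domain:
Σ|x[n]|² = |2|² + |2|² + |-1|² + |1|² + |0|² + |0|² = 10.0000

Frequency domain:
(1/6)Σ|X[k]|² = (1/6)(|4|² + |2.5000-0.8660i|² + |2.5000-2.5981i|² + |-2|² + |2.5000+2.5981i|² + |2.5000+0.8660i|²) = (1/6)·60.0000 = 10.0000

Both sides agree, confirming Parseval's theorem.

Σ|x[n]|² = (1/N)Σ|X[k]|² = 10.0000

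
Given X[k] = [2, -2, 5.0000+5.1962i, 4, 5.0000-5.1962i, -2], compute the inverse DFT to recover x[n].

x[n] = (1/6) Σ(k=0 to 5) X[k] · e^(2πikn/6)

Computing each x[n]:
x[0] = 2
x[1] = -3
x[2] = 2
x[3] = 2
x[4] = -1
x[5] = 0

x = [2, -3, 2, 2, -1, 0]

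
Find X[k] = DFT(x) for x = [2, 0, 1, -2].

X[k] = Σ(n=0 to 3) x[n] · ω_4^(nk)
where ω_4 = e^(-2πi/4)

Computing each X[k]:
X[0] = 1
X[1] = 1-2i
X[2] = 5
X[3] = 1+2i

X = [1, 1-2i, 5, 1+2i]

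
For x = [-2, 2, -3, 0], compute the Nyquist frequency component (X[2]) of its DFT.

X[2] = Σ(n=0 to 3) x[n] · ω_4^(2n) where ω_4 = e^(-2πi/4)
= (-2)·ω_4^0 + (2)·ω_4^2 + (-3)·ω_4^4 + (0)·ω_4^6

X[2] = -7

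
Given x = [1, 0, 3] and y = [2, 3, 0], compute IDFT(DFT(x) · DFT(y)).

(x ⊛ y)[n] = Σ(m=0 to 2) x[m] · y[(n-m) mod 3]

Computing each output sample:
(x ⊛ y)[0] = 11
(x ⊛ y)[1] = 3
(x ⊛ y)[2] = 6

x ⊛ y = [11, 3, 6]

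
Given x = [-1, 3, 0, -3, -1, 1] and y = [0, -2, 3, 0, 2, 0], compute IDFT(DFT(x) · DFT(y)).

(x ⊛ y)[n] = Σ(m=0 to 5) x[m] · y[(n-m) mod 6]

Computing each output sample:
(x ⊛ y)[0] = -5
(x ⊛ y)[1] = -1
(x ⊛ y)[2] = -11
(x ⊛ y)[3] = 11
(x ⊛ y)[4] = 4
(x ⊛ y)[5] = -1

x ⊛ y = [-5, -1, -11, 11, 4, -1]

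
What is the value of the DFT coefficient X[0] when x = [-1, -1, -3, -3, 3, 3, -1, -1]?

X[0] = Σ(n=0 to 7) x[n] · ω_8^0 = Σ x[n]
= (-1) + (-1) + (-3) + (-3) + (3) + (3) + (-1) + (-1)

X[0] = -4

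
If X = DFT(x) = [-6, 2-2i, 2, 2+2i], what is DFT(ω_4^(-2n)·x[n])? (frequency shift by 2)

Modulation property: DFT(ω_4^(-2n)·x[n]) = X[(k-2) mod 4], so circularly shift X by 2 positions.

X[k-2] = [2, 2+2i, -6, 2-2i]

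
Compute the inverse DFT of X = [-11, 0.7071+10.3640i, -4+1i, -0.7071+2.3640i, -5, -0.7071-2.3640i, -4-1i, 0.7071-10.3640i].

x[n] = (1/8) Σ(k=0 to 7) X[k] · e^(2πikn/8)

Computing each x[n]:
x[0] = -3
x[1] = -3
x[2] = -3
x[3] = -3
x[4] = -3
x[5] = 1
x[6] = 1
x[7] = 2

x = [-3, -3, -3, -3, -3, 1, 1, 2]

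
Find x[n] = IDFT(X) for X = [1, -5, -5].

x[n] = (1/3) Σ(k=0 to 2) X[k] · e^(2πikn/3)

Computing each x[n]:
x[0] = -3
x[1] = 2
x[2] = 2

x = [-3, 2, 2]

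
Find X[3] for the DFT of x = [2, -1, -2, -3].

X[3] = Σ(n=0 to 3) x[n] · ω_4^(3n) where ω_4 = e^(-2πi/4)
= (2)·ω_4^0 + (-1)·ω_4^3 + (-2)·ω_4^6 + (-3)·ω_4^9

X[3] = 4+2i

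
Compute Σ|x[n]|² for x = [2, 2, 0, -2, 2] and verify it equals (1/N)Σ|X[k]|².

Time domain:
Σ|x[n]|² = |2|² + |2|² + |0|² + |-2|² + |2|² = 16.0000

Frequency domain:
(1/5)Σ|X[k]|² = (1/5)(|4|² + |4.8541-1.1756i|² + |-1.8541+1.9021i|² + |-1.8541-1.9021i|² + |4.8541+1.1756i|²) = (1/5)·80.0000 = 16.0000

Both sides agree, confirming Parseval's theorem.

Σ|x[n]|² = (1/N)Σ|X[k]|² = 16.0000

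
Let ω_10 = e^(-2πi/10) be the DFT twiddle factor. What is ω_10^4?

ω_10^4 = e^(-2πi·4/10)
= cos(-2π·4/10) + i·sin(-2π·4/10)
= cos(-8π/10) + i·sin(-8π/10)

ω_10^4 = cos(-8π/10) + i·sin(-8π/10) = -0.8090-0.5878i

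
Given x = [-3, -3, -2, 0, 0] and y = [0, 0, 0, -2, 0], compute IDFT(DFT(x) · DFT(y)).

(x ⊛ y)[n] = Σ(m=0 to 4) x[m] · y[(n-m) mod 5]

Computing each output sample:
(x ⊛ y)[0] = 4
(x ⊛ y)[1] = 0
(x ⊛ y)[2] = 0
(x ⊛ y)[3] = 6
(x ⊛ y)[4] = 6

x ⊛ y = [4, 0, 0, 6, 6]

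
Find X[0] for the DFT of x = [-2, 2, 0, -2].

X[0] = Σ(n=0 to 3) x[n] · ω_4^0 = Σ x[n]
= (-2) + (2) + (0) + (-2)

X[0] = -2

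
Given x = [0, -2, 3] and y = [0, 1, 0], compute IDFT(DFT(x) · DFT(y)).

(x ⊛ y)[n] = Σ(m=0 to 2) x[m] · y[(n-m) mod 3]

Computing each output sample:
(x ⊛ y)[0] = 3
(x ⊛ y)[1] = 0
(x ⊛ y)[2] = -2

x ⊛ y = [3, 0, -2]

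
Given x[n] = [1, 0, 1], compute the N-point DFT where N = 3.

X[k] = Σ(n=0 to 2) x[n] · ω_3^(nk)
where ω_3 = e^(-2πi/3)

Computing each X[k]:
X[0] = 2
X[1] = 0.5000+0.8660i
X[2] = 0.5000-0.8660i

X = [2, 0.5000+0.8660i, 0.5000-0.8660i]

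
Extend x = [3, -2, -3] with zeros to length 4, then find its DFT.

Original 3-point DFT: [-2, 5.5000-0.8660i, 5.5000+0.8660i]
Zero-padded 4-point DFT provides frequency interpolation.

DFT_4([x, 0, ...]) = [-2, 6+2i, 2, 6-2i]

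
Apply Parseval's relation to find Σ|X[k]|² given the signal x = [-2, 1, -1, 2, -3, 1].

Parseval: Σ|x[n]|² = (1/N)Σ|X[k]|², so Σ|X[k]|² = N·Σ|x[n]|² = 6·20.0000

Σ|X[k]|² = N·Σ|x[n]|² = 6·20.0000 = 120.0000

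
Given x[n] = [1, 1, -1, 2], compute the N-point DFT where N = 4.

X[k] = Σ(n=0 to 3) x[n] · ω_4^(nk)
where ω_4 = e^(-2πi/4)

Computing each X[k]:
X[0] = 3
X[1] = 2+1i
X[2] = -3
X[3] = 2-1i

X = [3, 2+1i, -3, 2-1i]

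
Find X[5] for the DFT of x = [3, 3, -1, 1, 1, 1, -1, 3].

X[5] = Σ(n=0 to 7) x[n] · ω_8^(5n) where ω_8 = e^(-2πi/8)
= (3)·ω_8^0 + (3)·ω_8^5 + (-1)·ω_8^10 + (1)·ω_8^15 + (1)·ω_8^20 + (1)·ω_8^25 + (-1)·ω_8^30 + (3)·ω_8^35

X[5] = -0.8284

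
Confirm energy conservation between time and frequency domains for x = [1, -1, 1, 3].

Time domain:
Σ|x[n]|² = |1|² + |-1|² + |1|² + |3|² = 12.0000

Frequency domain:
(1/4)Σ|X[k]|² = (1/4)(|4|² + |4i|² + |0|² + |-4i|²) = (1/4)·48.0000 = 12.0000

Both sides agree, confirming Parseval's theorem.

Σ|x[n]|² = (1/N)Σ|X[k]|² = 12.0000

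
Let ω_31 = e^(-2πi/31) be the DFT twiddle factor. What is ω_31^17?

ω_31^17 = e^(-2πi·17/31)
= cos(-2π·17/31) + i·sin(-2π·17/31)
= cos(-34π/31) + i·sin(-34π/31)

ω_31^17 = cos(-34π/31) + i·sin(-34π/31) = -0.9541+0.2994i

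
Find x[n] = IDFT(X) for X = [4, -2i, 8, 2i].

x[n] = (1/4) Σ(k=0 to 3) X[k] · e^(2πikn/4)

Computing each x[n]:
x[0] = 3
x[1] = 0
x[2] = 3
x[3] = -2

x = [3, 0, 3, -2]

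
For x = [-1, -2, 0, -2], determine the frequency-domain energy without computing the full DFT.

Parseval: Σ|x[n]|² = (1/N)Σ|X[k]|², so Σ|X[k]|² = N·Σ|x[n]|² = 4·9.0000

Σ|X[k]|² = N·Σ|x[n]|² = 4·9.0000 = 36.0000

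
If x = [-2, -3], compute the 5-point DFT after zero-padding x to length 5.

Original 2-point DFT: [-5, 1]
Zero-padded 5-point DFT provides frequency interpolation.

DFT_5([x, 0, ...]) = [-5, -2.9271+2.8532i, 0.4271+1.7634i, 0.4271-1.7634i, -2.9271-2.8532i]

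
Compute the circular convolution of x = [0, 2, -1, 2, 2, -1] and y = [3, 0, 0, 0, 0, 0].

(x ⊛ y)[n] = Σ(m=0 to 5) x[m] · y[(n-m) mod 6]

Computing each output sample:
(x ⊛ y)[0] = 0
(x ⊛ y)[1] = 6
(x ⊛ y)[2] = -3
(x ⊛ y)[3] = 6
(x ⊛ y)[4] = 6
(x ⊛ y)[5] = -3

x ⊛ y = [0, 6, -3, 6, 6, -3]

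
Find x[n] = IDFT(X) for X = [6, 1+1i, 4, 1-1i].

x[n] = (1/4) Σ(k=0 to 3) X[k] · e^(2πikn/4)

Computing each x[n]:
x[0] = 3
x[1] = 0
x[2] = 2
x[3] = 1

x = [3, 0, 2, 1]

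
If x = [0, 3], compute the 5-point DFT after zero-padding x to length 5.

Original 2-point DFT: [3, -3]
Zero-padded 5-point DFT provides frequency interpolation.

DFT_5([x, 0, ...]) = [3, 0.9271-2.8532i, -2.4271-1.7634i, -2.4271+1.7634i, 0.9271+2.8532i]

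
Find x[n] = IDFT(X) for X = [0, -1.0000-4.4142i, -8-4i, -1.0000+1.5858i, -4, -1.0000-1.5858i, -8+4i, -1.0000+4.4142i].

x[n] = (1/8) Σ(k=0 to 7) X[k] · e^(2πikn/8)

Computing each x[n]:
x[0] = -3
x[1] = 2
x[2] = 3
x[3] = 0
x[4] = -2
x[5] = 1
x[6] = 0
x[7] = -1

x = [-3, 2, 3, 0, -2, 1, 0, -1]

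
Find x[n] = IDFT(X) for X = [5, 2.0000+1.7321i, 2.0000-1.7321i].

x[n] = (1/3) Σ(k=0 to 2) X[k] · e^(2πikn/3)

Computing each x[n]:
x[0] = 3
x[1] = 0
x[2] = 2

x = [3, 0, 2]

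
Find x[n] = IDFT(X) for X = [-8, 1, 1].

x[n] = (1/3) Σ(k=0 to 2) X[k] · e^(2πikn/3)

Computing each x[n]:
x[0] = -2
x[1] = -3
x[2] = -3

x = [-2, -3, -3]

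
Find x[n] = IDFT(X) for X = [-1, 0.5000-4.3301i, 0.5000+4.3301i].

x[n] = (1/3) Σ(k=0 to 2) X[k] · e^(2πikn/3)

Computing each x[n]:
x[0] = 0
x[1] = 2
x[2] = -3

x = [0, 2, -3]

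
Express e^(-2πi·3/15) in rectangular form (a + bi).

ω_15^3 = e^(-2πi·3/15)
= cos(-2π·3/15) + i·sin(-2π·3/15)
= cos(-6π/15) + i·sin(-6π/15)

ω_15^3 = cos(-6π/15) + i·sin(-6π/15) = 0.3090-0.9511i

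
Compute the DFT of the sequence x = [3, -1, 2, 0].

X[k] = Σ(n=0 to 3) x[n] · ω_4^(nk)
where ω_4 = e^(-2πi/4)

Computing each X[k]:
X[0] = 4
X[1] = 1+1i
X[2] = 6
X[3] = 1-1i

X = [4, 1+1i, 6, 1-1i]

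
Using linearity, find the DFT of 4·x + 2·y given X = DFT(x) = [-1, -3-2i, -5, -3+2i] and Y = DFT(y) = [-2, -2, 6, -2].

By linearity: DFT(4x + 2y) = 4·DFT(x) + 2·DFT(y)
= 4·[-1, -3-2i, -5, -3+2i] + 2·[-2, -2, 6, -2]

Computing element-wise:
Z[0] = 4·(-1) + 2·(-2) = -8
Z[1] = 4·(-3-2i) + 2·(-2) = -16-8i
Z[2] = 4·(-5) + 2·(6) = -8
Z[3] = 4·(-3+2i) + 2·(-2) = -16+8i

DFT(4x + 2y) = 4·X + 2·Y = [-8, -16-8i, -8, -16+8i]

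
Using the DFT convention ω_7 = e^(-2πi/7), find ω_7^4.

ω_7^4 = e^(-2πi·4/7)
= cos(-2π·4/7) + i·sin(-2π·4/7)
= cos(-8π/7) + i·sin(-8π/7)

ω_7^4 = cos(-8π/7) + i·sin(-8π/7) = -0.9010+0.4339i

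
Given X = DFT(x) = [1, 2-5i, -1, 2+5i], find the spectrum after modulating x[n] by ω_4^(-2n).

Modulation property: DFT(ω_4^(-2n)·x[n]) = X[(k-2) mod 4], so circularly shift X by 2 positions.

X[k-2] = [-1, 2+5i, 1, 2-5i]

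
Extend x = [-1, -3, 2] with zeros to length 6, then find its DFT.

Original 3-point DFT: [-2, -0.5000+4.3301i, -0.5000-4.3301i]
Zero-padded 6-point DFT provides frequency interpolation.

DFT_6([x, 0, ...]) = [-2, -3.5000+0.8660i, -0.5000+4.3301i, 4, -0.5000-4.3301i, -3.5000-0.8660i]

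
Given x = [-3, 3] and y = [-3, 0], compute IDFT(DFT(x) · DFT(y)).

(x ⊛ y)[n] = Σ(m=0 to 1) x[m] · y[(n-m) mod 2]

Computing each output sample:
(x ⊛ y)[0] = 9
(x ⊛ y)[1] = -9

x ⊛ y = [9, -9]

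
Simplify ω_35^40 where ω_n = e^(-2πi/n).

Since ω_35^35 = 1, powers reduce modulo 35.
40 mod 35 = 5
So ω_35^40 = ω_35^5 = e^(-2πi·5/35)

ω_35^40 = ω_35^5 = 0.6235-0.7818i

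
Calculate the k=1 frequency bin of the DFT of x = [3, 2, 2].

X[1] = Σ(n=0 to 2) x[n] · ω_3^(1n) where ω_3 = e^(-2πi/3)
= (3)·ω_3^0 + (2)·ω_3^1 + (2)·ω_3^2

X[1] = 1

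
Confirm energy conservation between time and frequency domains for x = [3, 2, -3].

Time domain:
Σ|x[n]|² = |3|² + |2|² + |-3|² = 22.0000

Frequency domain:
(1/3)Σ|X[k]|² = (1/3)(|2|² + |3.5000-4.3301i|² + |3.5000+4.3301i|²) = (1/3)·66.0000 = 22.0000

Both sides agree, confirming Parseval's theorem.

Σ|x[n]|² = (1/N)Σ|X[k]|² = 22.0000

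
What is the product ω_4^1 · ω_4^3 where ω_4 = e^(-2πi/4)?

The primitive 4th roots of unity are ω_4^k for k coprime to 4: k ∈ {1, 3}
Their product equals the constant term of the cyclotomic polynomial Φ_4(x) up to sign.
For n ≥ 3, the product of all primitive nth roots of unity is 1. (For n=1 it is 1; for n=2 it is -1.)

1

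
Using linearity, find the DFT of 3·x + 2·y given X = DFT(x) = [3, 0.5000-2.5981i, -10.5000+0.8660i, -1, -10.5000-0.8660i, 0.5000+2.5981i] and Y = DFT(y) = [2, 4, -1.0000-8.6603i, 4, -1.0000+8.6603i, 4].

By linearity: DFT(3x + 2y) = 3·DFT(x) + 2·DFT(y)
= 3·[3, 0.5000-2.5981i, -10.5000+0.8660i, -1, -10.5000-0.8660i, 0.5000+2.5981i] + 2·[2, 4, -1.0000-8.6603i, 4, -1.0000+8.6603i, 4]

Computing element-wise:
Z[0] = 3·(3) + 2·(2) = 13
Z[1] = 3·(0.5000-2.5981i) + 2·(4) = 9.5000-7.7943i
Z[2] = 3·(-10.5000+0.8660i) + 2·(-1.0000-8.6603i) = -33.5000-14.7226i
Z[3] = 3·(-1) + 2·(4) = 5
Z[4] = 3·(-10.5000-0.8660i) + 2·(-1.0000+8.6603i) = -33.5000+14.7226i
Z[5] = 3·(0.5000+2.5981i) + 2·(4) = 9.5000+7.7943i

DFT(3x + 2y) = 3·X + 2·Y = [13, 9.5000-7.7943i, -33.5000-14.7226i, 5, -33.5000+14.7226i, 9.5000+7.7943i]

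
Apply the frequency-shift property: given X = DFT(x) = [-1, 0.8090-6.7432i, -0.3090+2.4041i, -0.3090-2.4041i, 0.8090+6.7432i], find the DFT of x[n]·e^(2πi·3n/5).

Modulation property: DFT(ω_5^(-3n)·x[n]) = X[(k-3) mod 5], so circularly shift X by 3 positions.

X[k-3] = [-0.3090+2.4041i, -0.3090-2.4041i, 0.8090+6.7432i, -1, 0.8090-6.7432i]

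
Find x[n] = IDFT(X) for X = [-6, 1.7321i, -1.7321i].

x[n] = (1/3) Σ(k=0 to 2) X[k] · e^(2πikn/3)

Computing each x[n]:
x[0] = -2
x[1] = -3
x[2] = -1

x = [-2, -3, -1]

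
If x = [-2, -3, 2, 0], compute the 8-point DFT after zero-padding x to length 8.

Original 4-point DFT: [-3, -4+3i, 3, -4-3i]
Zero-padded 8-point DFT provides frequency interpolation.

DFT_8([x, 0, ...]) = [-3, -4.1213+0.1213i, -4+3i, 0.1213+4.1213i, 3, 0.1213-4.1213i, -4-3i, -4.1213-0.1213i]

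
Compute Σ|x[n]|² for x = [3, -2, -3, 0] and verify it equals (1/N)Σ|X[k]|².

Time domain:
Σ|x[n]|² = |3|² + |-2|² + |-3|² + |0|² = 22.0000

Frequency domain:
(1/4)Σ|X[k]|² = (1/4)(|-2|² + |6+2i|² + |2|² + |6-2i|²) = (1/4)·88.0000 = 22.0000

Both sides agree, confirming Parseval's theorem.

Σ|x[n]|² = (1/N)Σ|X[k]|² = 22.0000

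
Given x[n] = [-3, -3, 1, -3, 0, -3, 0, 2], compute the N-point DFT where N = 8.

X[k] = Σ(n=0 to 7) x[n] · ω_8^(nk)
where ω_8 = e^(-2πi/8)

Computing each X[k]:
X[0] = -9
X[1] = 0.5355+2.5355i
X[2] = -4+5i
X[3] = -6.5355+4.5355i
X[4] = 5
X[5] = -6.5355-4.5355i
X[6] = -4-5i
X[7] = 0.5355-2.5355i

X = [-9, 0.5355+2.5355i, -4+5i, -6.5355+4.5355i, 5, -6.5355-4.5355i, -4-5i, 0.5355-2.5355i]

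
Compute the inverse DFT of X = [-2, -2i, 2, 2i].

x[n] = (1/4) Σ(k=0 to 3) X[k] · e^(2πikn/4)

Computing each x[n]:
x[0] = 0
x[1] = 0
x[2] = 0
x[3] = -2

x = [0, 0, 0, -2]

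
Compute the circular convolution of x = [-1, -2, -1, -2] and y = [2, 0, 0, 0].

(x ⊛ y)[n] = Σ(m=0 to 3) x[m] · y[(n-m) mod 4]

Computing each output sample:
(x ⊛ y)[0] = -2
(x ⊛ y)[1] = -4
(x ⊛ y)[2] = -2
(x ⊛ y)[3] = -4

x ⊛ y = [-2, -4, -2, -4]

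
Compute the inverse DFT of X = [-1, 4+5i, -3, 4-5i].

x[n] = (1/4) Σ(k=0 to 3) X[k] · e^(2πikn/4)

Computing each x[n]:
x[0] = 1
x[1] = -2
x[2] = -3
x[3] = 3

x = [1, -2, -3, 3]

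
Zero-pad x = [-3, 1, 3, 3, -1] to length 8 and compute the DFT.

Original 5-point DFT: [3, -7.8541-1.9021i, -1.1459-1.1756i, -1.1459+1.1756i, -7.8541+1.9021i]
Zero-padded 8-point DFT provides frequency interpolation.

DFT_8([x, 0, ...]) = [3, -3.4142-5.8284i, -7+2i, -0.5858+0.1716i, -5, -0.5858-0.1716i, -7-2i, -3.4142+5.8284i]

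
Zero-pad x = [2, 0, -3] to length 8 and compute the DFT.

Original 3-point DFT: [-1, 3.5000-2.5981i, 3.5000+2.5981i]
Zero-padded 8-point DFT provides frequency interpolation.

DFT_8([x, 0, ...]) = [-1, 2+3i, 5, 2-3i, -1, 2+3i, 5, 2-3i]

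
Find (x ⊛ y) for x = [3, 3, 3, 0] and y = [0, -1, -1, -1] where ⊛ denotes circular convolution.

(x ⊛ y)[n] = Σ(m=0 to 3) x[m] · y[(n-m) mod 4]

Computing each output sample:
(x ⊛ y)[0] = -6
(x ⊛ y)[1] = -6
(x ⊛ y)[2] = -6
(x ⊛ y)[3] = -9

x ⊛ y = [-6, -6, -6, -9]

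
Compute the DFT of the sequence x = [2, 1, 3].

X[k] = Σ(n=0 to 2) x[n] · ω_3^(nk)
where ω_3 = e^(-2πi/3)

Computing each X[k]:
X[0] = 6
X[1] = 1.7321i
X[2] = -1.7321i

X = [6, 1.7321i, -1.7321i]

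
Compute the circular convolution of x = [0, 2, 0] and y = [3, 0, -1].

(x ⊛ y)[n] = Σ(m=0 to 2) x[m] · y[(n-m) mod 3]

Computing each output sample:
(x ⊛ y)[0] = -2
(x ⊛ y)[1] = 6
(x ⊛ y)[2] = 0

x ⊛ y = [-2, 6, 0]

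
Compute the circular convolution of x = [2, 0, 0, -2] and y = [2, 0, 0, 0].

(x ⊛ y)[n] = Σ(m=0 to 3) x[m] · y[(n-m) mod 4]

Computing each output sample:
(x ⊛ y)[0] = 4
(x ⊛ y)[1] = 0
(x ⊛ y)[2] = 0
(x ⊛ y)[3] = -4

x ⊛ y = [4, 0, 0, -4]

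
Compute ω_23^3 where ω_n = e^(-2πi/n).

ω_23^3 = e^(-2πi·3/23)
= cos(-2π·3/23) + i·sin(-2π·3/23)
= cos(-6π/23) + i·sin(-6π/23)

ω_23^3 = cos(-6π/23) + i·sin(-6π/23) = 0.6826-0.7308i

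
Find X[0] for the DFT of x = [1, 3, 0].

X[0] = Σ(n=0 to 2) x[n] · ω_3^0 = Σ x[n]
= (1) + (3) + (0)

X[0] = 4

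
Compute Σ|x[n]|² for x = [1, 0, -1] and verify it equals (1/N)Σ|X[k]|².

Time domain:
Σ|x[n]|² = |1|² + |0|² + |-1|² = 2.0000

Frequency domain:
(1/3)Σ|X[k]|² = (1/3)(|0|² + |1.5000-0.8660i|² + |1.5000+0.8660i|²) = (1/3)·6.0000 = 2.0000

Both sides agree, confirming Parseval's theorem.

Σ|x[n]|² = (1/N)Σ|X[k]|² = 2.0000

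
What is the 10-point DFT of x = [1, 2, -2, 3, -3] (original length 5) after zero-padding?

Original 5-point DFT: [1, -0.1180-1.8164i, 2.1180-7.6942i, 2.1180+7.6942i, -0.1180+1.8164i]
Zero-padded 10-point DFT provides frequency interpolation.

DFT_10([x, 0, ...]) = [1, 3.5000-0.3633i, -0.1180-1.8164i, 3.5000+1.5388i, 2.1180-7.6942i, -9, 2.1180+7.6942i, 3.5000-1.5388i, -0.1180+1.8164i, 3.5000+0.3633i]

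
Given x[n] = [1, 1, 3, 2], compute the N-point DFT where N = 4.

X[k] = Σ(n=0 to 3) x[n] · ω_4^(nk)
where ω_4 = e^(-2πi/4)

Computing each X[k]:
X[0] = 7
X[1] = -2+1i
X[2] = 1
X[3] = -2-1i

X = [7, -2+1i, 1, -2-1i]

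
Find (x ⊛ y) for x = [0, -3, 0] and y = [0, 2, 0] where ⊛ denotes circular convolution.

(x ⊛ y)[n] = Σ(m=0 to 2) x[m] · y[(n-m) mod 3]

Computing each output sample:
(x ⊛ y)[0] = 0
(x ⊛ y)[1] = 0
(x ⊛ y)[2] = -6

x ⊛ y = [0, 0, -6]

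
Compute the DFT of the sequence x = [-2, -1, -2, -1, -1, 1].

X[k] = Σ(n=0 to 5) x[n] · ω_6^(nk)
where ω_6 = e^(-2πi/6)

Computing each X[k]:
X[0] = -6
X[1] = 0.5000+2.5981i
X[2] = -1.5000+0.8660i
X[3] = -4
X[4] = -1.5000-0.8660i
X[5] = 0.5000-2.5981i

X = [-6, 0.5000+2.5981i, -1.5000+0.8660i, -4, -1.5000-0.8660i, 0.5000-2.5981i]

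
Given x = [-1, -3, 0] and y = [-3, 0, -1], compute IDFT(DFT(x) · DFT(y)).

(x ⊛ y)[n] = Σ(m=0 to 2) x[m] · y[(n-m) mod 3]

Computing each output sample:
(x ⊛ y)[0] = 6
(x ⊛ y)[1] = 9
(x ⊛ y)[2] = 1

x ⊛ y = [6, 9, 1]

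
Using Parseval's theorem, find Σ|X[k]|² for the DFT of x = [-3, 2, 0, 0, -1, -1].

Parseval: Σ|x[n]|² = (1/N)Σ|X[k]|², so Σ|X[k]|² = N·Σ|x[n]|² = 6·15.0000

Σ|X[k]|² = N·Σ|x[n]|² = 6·15.0000 = 90.0000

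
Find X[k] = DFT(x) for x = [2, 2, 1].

X[k] = Σ(n=0 to 2) x[n] · ω_3^(nk)
where ω_3 = e^(-2πi/3)

Computing each X[k]:
X[0] = 5
X[1] = 0.5000-0.8660i
X[2] = 0.5000+0.8660i

X = [5, 0.5000-0.8660i, 0.5000+0.8660i]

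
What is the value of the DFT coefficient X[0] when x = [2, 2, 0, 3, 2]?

X[0] = Σ(n=0 to 4) x[n] · ω_5^0 = Σ x[n]
= (2) + (2) + (0) + (3) + (2)

X[0] = 9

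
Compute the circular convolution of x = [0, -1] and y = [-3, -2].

(x ⊛ y)[n] = Σ(m=0 to 1) x[m] · y[(n-m) mod 2]

Computing each output sample:
(x ⊛ y)[0] = 2
(x ⊛ y)[1] = 3

x ⊛ y = [2, 3]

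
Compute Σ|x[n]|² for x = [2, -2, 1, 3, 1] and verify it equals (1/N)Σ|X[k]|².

Time domain:
Σ|x[n]|² = |2|² + |-2|² + |1|² + |3|² + |1|² = 19.0000

Frequency domain:
(1/5)Σ|X[k]|² = (1/5)(|5|² + |-1.5451+4.0287i|² + |4.0451-0.1388i|² + |4.0451+0.1388i|² + |-1.5451-4.0287i|²) = (1/5)·95.0000 = 19.0000

Both sides agree, confirming Parseval's theorem.

Σ|x[n]|² = (1/N)Σ|X[k]|² = 19.0000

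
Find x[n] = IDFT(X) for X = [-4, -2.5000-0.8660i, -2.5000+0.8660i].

x[n] = (1/3) Σ(k=0 to 2) X[k] · e^(2πikn/3)

Computing each x[n]:
x[0] = -3
x[1] = 0
x[2] = -1

x = [-3, 0, -1]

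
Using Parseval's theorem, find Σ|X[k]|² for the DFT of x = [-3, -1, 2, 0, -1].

Parseval: Σ|x[n]|² = (1/N)Σ|X[k]|², so Σ|X[k]|² = N·Σ|x[n]|² = 5·15.0000

Σ|X[k]|² = N·Σ|x[n]|² = 5·15.0000 = 75.0000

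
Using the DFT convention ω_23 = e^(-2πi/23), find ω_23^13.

ω_23^13 = e^(-2πi·13/23)
= cos(-2π·13/23) + i·sin(-2π·13/23)
= cos(-26π/23) + i·sin(-26π/23)

ω_23^13 = cos(-26π/23) + i·sin(-26π/23) = -0.9172+0.3984i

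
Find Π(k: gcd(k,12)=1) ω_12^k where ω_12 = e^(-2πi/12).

The primitive 12th roots of unity are ω_12^k for k coprime to 12: k ∈ {1, 5, 7, 11}
Their product equals the constant term of the cyclotomic polynomial Φ_12(x) up to sign.
For n ≥ 3, the product of all primitive nth roots of unity is 1. (For n=1 it is 1; for n=2 it is -1.)

1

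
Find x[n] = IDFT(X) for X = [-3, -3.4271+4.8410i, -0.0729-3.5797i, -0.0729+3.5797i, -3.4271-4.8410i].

x[n] = (1/5) Σ(k=0 to 4) X[k] · e^(2πikn/5)

Computing each x[n]:
x[0] = -2
x[1] = -2
x[2] = -2
x[3] = 3
x[4] = 0

x = [-2, -2, -2, 3, 0]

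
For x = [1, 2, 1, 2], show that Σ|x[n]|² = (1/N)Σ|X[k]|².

Time domain:
Σ|x[n]|² = |1|² + |2|² + |1|² + |2|² = 10.0000

Frequency domain:
(1/4)Σ|X[k]|² = (1/4)(|6|² + |0|² + |-2|² + |0|²) = (1/4)·40.0000 = 10.0000

Both sides agree, confirming Parseval's theorem.

Σ|x[n]|² = (1/N)Σ|X[k]|² = 10.0000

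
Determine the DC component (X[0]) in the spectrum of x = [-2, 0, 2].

X[0] = Σ(n=0 to 2) x[n] · ω_3^0 = Σ x[n]
= (-2) + (0) + (2)

X[0] = 0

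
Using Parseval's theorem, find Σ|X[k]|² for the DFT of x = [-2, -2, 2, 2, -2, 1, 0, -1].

Parseval: Σ|x[n]|² = (1/N)Σ|X[k]|², so Σ|X[k]|² = N·Σ|x[n]|² = 8·22.0000

Σ|X[k]|² = N·Σ|x[n]|² = 8·22.0000 = 176.0000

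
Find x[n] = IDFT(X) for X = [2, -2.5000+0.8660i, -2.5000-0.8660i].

x[n] = (1/3) Σ(k=0 to 2) X[k] · e^(2πikn/3)

Computing each x[n]:
x[0] = -1
x[1] = 1
x[2] = 2

x = [-1, 1, 2]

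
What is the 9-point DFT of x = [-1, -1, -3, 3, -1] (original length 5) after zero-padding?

Original 5-point DFT: [-3, -1.6180+3.5267i, 0.6180-5.7063i, 0.6180+5.7063i, -1.6180-3.5267i]
Zero-padded 9-point DFT provides frequency interpolation.

DFT_9([x, 0, ...]) = [-3, -2.8473+1.3412i, -0.6206+3.9662i, 4.5000-0.8660i, -4.0321-5.1692i, -4.0321+5.1692i, 4.5000+0.8660i, -0.6206-3.9662i, -2.8473-1.3412i]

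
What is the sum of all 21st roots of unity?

Sum of all nth roots of unity equals 0 for n > 1 (geometric series with r ≠ 1).

0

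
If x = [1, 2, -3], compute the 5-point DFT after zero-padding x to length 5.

Original 3-point DFT: [0, 1.5000-4.3301i, 1.5000+4.3301i]
Zero-padded 5-point DFT provides frequency interpolation.

DFT_5([x, 0, ...]) = [0, 4.0451-0.1388i, -1.5451-4.0287i, -1.5451+4.0287i, 4.0451+0.1388i]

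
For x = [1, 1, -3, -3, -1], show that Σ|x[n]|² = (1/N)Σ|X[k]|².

Time domain:
Σ|x[n]|² = |1|² + |1|² + |-3|² + |-3|² + |-1|² = 21.0000

Frequency domain:
(1/5)Σ|X[k]|² = (1/5)(|-5|² + |5.8541-1.9021i|² + |-0.8541-1.1756i|² + |-0.8541+1.1756i|² + |5.8541+1.9021i|²) = (1/5)·105.0000 = 21.0000

Both sides agree, confirming Parseval's theorem.

Σ|x[n]|² = (1/N)Σ|X[k]|² = 21.0000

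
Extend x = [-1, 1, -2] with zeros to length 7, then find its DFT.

Original 3-point DFT: [-2, -0.5000-2.5981i, -0.5000+2.5981i]
Zero-padded 7-point DFT provides frequency interpolation.

DFT_7([x, 0, ...]) = [-2, 0.0685+1.1680i, 0.5794-1.8427i, -3.1479-1.9975i, -3.1479+1.9975i, 0.5794+1.8427i, 0.0685-1.1680i]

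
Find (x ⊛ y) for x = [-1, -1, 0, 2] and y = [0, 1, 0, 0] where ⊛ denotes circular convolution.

(x ⊛ y)[n] = Σ(m=0 to 3) x[m] · y[(n-m) mod 4]

Computing each output sample:
(x ⊛ y)[0] = 2
(x ⊛ y)[1] = -1
(x ⊛ y)[2] = -1
(x ⊛ y)[3] = 0

x ⊛ y = [2, -1, -1, 0]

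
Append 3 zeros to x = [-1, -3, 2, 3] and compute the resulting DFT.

Original 4-point DFT: [1, -3+6i, 1, -3-6i]
Zero-padded 7-point DFT provides frequency interpolation.

DFT_7([x, 0, ...]) = [1, -6.0184-0.9060i, -0.2639+6.1380i, 2.2823-0.0595i, 2.2823+0.0595i, -0.2639-6.1380i, -6.0184+0.9060i]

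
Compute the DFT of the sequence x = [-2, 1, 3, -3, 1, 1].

X[k] = Σ(n=0 to 5) x[n] · ω_6^(nk)
where ω_6 = e^(-2πi/6)

Computing each X[k]:
X[0] = 1
X[1] = -1.7321i
X[2] = -8.0000+1.7321i
X[3] = 3
X[4] = -8.0000-1.7321i
X[5] = 1.7321i

X = [1, -1.7321i, -8.0000+1.7321i, 3, -8.0000-1.7321i, 1.7321i]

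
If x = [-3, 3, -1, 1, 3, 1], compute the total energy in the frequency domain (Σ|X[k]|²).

Parseval: Σ|x[n]|² = (1/N)Σ|X[k]|², so Σ|X[k]|² = N·Σ|x[n]|² = 6·30.0000

Σ|X[k]|² = N·Σ|x[n]|² = 6·30.0000 = 180.0000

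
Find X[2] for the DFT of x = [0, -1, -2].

X[2] = Σ(n=0 to 2) x[n] · ω_3^(2n) where ω_3 = e^(-2πi/3)
= (0)·ω_3^0 + (-1)·ω_3^2 + (-2)·ω_3^4

X[2] = 1.5000+0.8660i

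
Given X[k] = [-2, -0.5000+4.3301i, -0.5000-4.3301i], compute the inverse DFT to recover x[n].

x[n] = (1/3) Σ(k=0 to 2) X[k] · e^(2πikn/3)

Computing each x[n]:
x[0] = -1
x[1] = -3
x[2] = 2

x = [-1, -3, 2]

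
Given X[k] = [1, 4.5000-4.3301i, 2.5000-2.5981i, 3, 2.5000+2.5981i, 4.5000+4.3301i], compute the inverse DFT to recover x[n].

x[n] = (1/6) Σ(k=0 to 5) X[k] · e^(2πikn/6)

Computing each x[n]:
x[0] = 3
x[1] = 2
x[2] = 0
x[3] = -1
x[4] = -1
x[5] = -2

x = [3, 2, 0, -1, -1, -2]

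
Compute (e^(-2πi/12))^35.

Since ω_12^12 = 1, powers reduce modulo 12.
35 mod 12 = 11
So ω_12^35 = ω_12^11 = e^(-2πi·11/12)

ω_12^35 = ω_12^11 = 0.8660+0.5000i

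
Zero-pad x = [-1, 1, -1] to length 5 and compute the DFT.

Original 3-point DFT: [-1, -1.0000-1.7321i, -1.0000+1.7321i]
Zero-padded 5-point DFT provides frequency interpolation.

DFT_5([x, 0, ...]) = [-1, 0.1180-0.3633i, -2.1180-1.5388i, -2.1180+1.5388i, 0.1180+0.3633i]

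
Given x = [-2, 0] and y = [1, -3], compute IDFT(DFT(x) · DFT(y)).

(x ⊛ y)[n] = Σ(m=0 to 1) x[m] · y[(n-m) mod 2]

Computing each output sample:
(x ⊛ y)[0] = -2
(x ⊛ y)[1] = 6

x ⊛ y = [-2, 6]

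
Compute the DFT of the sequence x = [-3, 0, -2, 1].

X[k] = Σ(n=0 to 3) x[n] · ω_4^(nk)
where ω_4 = e^(-2πi/4)

Computing each X[k]:
X[0] = -4
X[1] = -1+1i
X[2] = -6
X[3] = -1-1i

X = [-4, -1+1i, -6, -1-1i]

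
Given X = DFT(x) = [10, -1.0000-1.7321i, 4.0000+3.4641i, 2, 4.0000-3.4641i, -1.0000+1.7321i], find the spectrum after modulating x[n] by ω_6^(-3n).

Modulation property: DFT(ω_6^(-3n)·x[n]) = X[(k-3) mod 6], so circularly shift X by 3 positions.

X[k-3] = [2, 4.0000-3.4641i, -1.0000+1.7321i, 10, -1.0000-1.7321i, 4.0000+3.4641i]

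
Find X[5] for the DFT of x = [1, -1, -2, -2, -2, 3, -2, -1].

X[5] = Σ(n=0 to 7) x[n] · ω_8^(5n) where ω_8 = e^(-2πi/8)
= (1)·ω_8^0 + (-1)·ω_8^5 + (-2)·ω_8^10 + (-2)·ω_8^15 + (-2)·ω_8^20 + (3)·ω_8^25 + (-2)·ω_8^30 + (-1)·ω_8^35

X[5] = 5.1213-3.5355i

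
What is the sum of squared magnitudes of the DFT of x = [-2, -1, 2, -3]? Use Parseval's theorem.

Parseval: Σ|x[n]|² = (1/N)Σ|X[k]|², so Σ|X[k]|² = N·Σ|x[n]|² = 4·18.0000

Σ|X[k]|² = N·Σ|x[n]|² = 4·18.0000 = 72.0000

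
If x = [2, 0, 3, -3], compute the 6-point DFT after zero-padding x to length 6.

Original 4-point DFT: [2, -1-3i, 8, -1+3i]
Zero-padded 6-point DFT provides frequency interpolation.

DFT_6([x, 0, ...]) = [2, 3.5000-2.5981i, -2.5000+2.5981i, 8, -2.5000-2.5981i, 3.5000+2.5981i]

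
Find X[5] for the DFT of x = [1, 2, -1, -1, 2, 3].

X[5] = Σ(n=0 to 5) x[n] · ω_6^(5n) where ω_6 = e^(-2πi/6)
= (1)·ω_6^0 + (2)·ω_6^5 + (-1)·ω_6^10 + (-1)·ω_6^15 + (2)·ω_6^20 + (3)·ω_6^25

X[5] = 4.0000-3.4641i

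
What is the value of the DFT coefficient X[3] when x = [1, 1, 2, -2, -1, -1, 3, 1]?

X[3] = Σ(n=0 to 7) x[n] · ω_8^(3n) where ω_8 = e^(-2πi/8)
= (1)·ω_8^0 + (1)·ω_8^3 + (2)·ω_8^6 + (-2)·ω_8^9 + (-1)·ω_8^12 + (-1)·ω_8^15 + (3)·ω_8^18 + (1)·ω_8^21

X[3] = -1.5355-0.2929i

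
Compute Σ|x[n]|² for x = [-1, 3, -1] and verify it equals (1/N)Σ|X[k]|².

Time domain:
Σ|x[n]|² = |-1|² + |3|² + |-1|² = 11.0000

Frequency domain:
(1/3)Σ|X[k]|² = (1/3)(|1|² + |-2.0000-3.4641i|² + |-2.0000+3.4641i|²) = (1/3)·33.0000 = 11.0000

Both sides agree, confirming Parseval's theorem.

Σ|x[n]|² = (1/N)Σ|X[k]|² = 11.0000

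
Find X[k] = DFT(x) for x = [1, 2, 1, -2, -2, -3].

X[k] = Σ(n=0 to 5) x[n] · ω_6^(nk)
where ω_6 = e^(-2πi/6)

Computing each X[k]:
X[0] = -3
X[1] = 3.0000-6.9282i
X[2] = -1.7321i
X[3] = 3
X[4] = 1.7321i
X[5] = 3.0000+6.9282i

X = [-3, 3.0000-6.9282i, -1.7321i, 3, 1.7321i, 3.0000+6.9282i]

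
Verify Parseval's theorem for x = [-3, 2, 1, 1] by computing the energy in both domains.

Time domain:
Σ|x[n]|² = |-3|² + |2|² + |1|² + |1|² = 15.0000

Frequency domain:
(1/4)Σ|X[k]|² = (1/4)(|1|² + |-4-1i|² + |-5|² + |-4+1i|²) = (1/4)·60.0000 = 15.0000

Both sides agree, confirming Parseval's theorem.

Σ|x[n]|² = (1/N)Σ|X[k]|² = 15.0000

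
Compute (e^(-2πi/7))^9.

Since ω_7^7 = 1, powers reduce modulo 7.
9 mod 7 = 2
So ω_7^9 = ω_7^2 = e^(-2πi·2/7)

ω_7^9 = ω_7^2 = -0.2225-0.9749i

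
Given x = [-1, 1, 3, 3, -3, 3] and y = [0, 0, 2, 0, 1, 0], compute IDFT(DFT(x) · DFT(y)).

(x ⊛ y)[n] = Σ(m=0 to 5) x[m] · y[(n-m) mod 6]

Computing each output sample:
(x ⊛ y)[0] = -3
(x ⊛ y)[1] = 9
(x ⊛ y)[2] = -5
(x ⊛ y)[3] = 5
(x ⊛ y)[4] = 5
(x ⊛ y)[5] = 7

x ⊛ y = [-3, 9, -5, 5, 5, 7]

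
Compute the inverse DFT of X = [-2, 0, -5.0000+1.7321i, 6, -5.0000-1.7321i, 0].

x[n] = (1/6) Σ(k=0 to 5) X[k] · e^(2πikn/6)

Computing each x[n]:
x[0] = -1
x[1] = -1
x[2] = 2
x[3] = -3
x[4] = 1
x[5] = 0

x = [-1, -1, 2, -3, 1, 0]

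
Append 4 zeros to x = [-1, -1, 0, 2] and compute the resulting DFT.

Original 4-point DFT: [0, -1+3i, -2, -1-3i]
Zero-padded 8-point DFT provides frequency interpolation.

DFT_8([x, 0, ...]) = [0, -3.1213-0.7071i, -1+3i, 1.1213-0.7071i, -2, 1.1213+0.7071i, -1-3i, -3.1213+0.7071i]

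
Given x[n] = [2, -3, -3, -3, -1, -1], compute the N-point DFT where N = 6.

X[k] = Σ(n=0 to 5) x[n] · ω_6^(nk)
where ω_6 = e^(-2πi/6)

Computing each X[k]:
X[0] = -9
X[1] = 5.0000+3.4641i
X[2] = 3
X[3] = 5
X[4] = 3
X[5] = 5.0000-3.4641i

X = [-9, 5.0000+3.4641i, 3, 5, 3, 5.0000-3.4641i]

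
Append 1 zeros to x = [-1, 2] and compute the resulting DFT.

Original 2-point DFT: [1, -3]
Zero-padded 3-point DFT provides frequency interpolation.

DFT_3([x, 0, ...]) = [1, -2.0000-1.7321i, -2.0000+1.7321i]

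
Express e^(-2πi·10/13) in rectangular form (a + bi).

ω_13^10 = e^(-2πi·10/13)
= cos(-2π·10/13) + i·sin(-2π·10/13)
= cos(-20π/13) + i·sin(-20π/13)

ω_13^10 = cos(-20π/13) + i·sin(-20π/13) = 0.1205+0.9927i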